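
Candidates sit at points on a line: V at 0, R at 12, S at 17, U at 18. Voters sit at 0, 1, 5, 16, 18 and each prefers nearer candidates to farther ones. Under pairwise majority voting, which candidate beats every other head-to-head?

With single-peaked preferences on a line, the Condorcet winner is the candidate closest to the median voter.
The median voter (position 5) is closest to V at 0.
Check: V vs R — voters closer to V: 3 of 5.

V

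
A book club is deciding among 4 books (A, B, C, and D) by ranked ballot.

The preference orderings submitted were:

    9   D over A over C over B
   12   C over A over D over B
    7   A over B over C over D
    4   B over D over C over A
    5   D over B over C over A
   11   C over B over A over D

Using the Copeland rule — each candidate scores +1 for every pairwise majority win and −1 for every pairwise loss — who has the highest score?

Pairwise results:
  A vs B: A wins 28–20.
  A vs C: C wins 32–16.
  A vs D: A wins 30–18.
  B vs C: C wins 32–16.
  B vs D: D wins 26–22.
  C vs D: C wins 30–18.
Copeland scores (wins − losses):
  A: 2 − 1 = 1
  B: 0 − 3 = -3
  C: 3 − 0 = 3
  D: 1 − 2 = -1
C has the best Copeland score.

C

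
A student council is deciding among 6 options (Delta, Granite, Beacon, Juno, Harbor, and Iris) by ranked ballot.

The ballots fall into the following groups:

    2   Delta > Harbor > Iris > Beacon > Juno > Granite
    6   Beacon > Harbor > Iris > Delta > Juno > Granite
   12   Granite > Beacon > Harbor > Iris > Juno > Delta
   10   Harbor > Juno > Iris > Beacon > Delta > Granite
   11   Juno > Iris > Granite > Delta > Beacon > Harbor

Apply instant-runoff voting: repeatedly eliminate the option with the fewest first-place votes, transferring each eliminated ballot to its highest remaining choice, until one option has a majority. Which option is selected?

Granite

Round 1: Granite 12, Juno 11, Harbor 10, Beacon 6, Delta 2, Iris 0. Iris has the fewest and is eliminated.
Round 2: Granite 12, Juno 11, Harbor 10, Beacon 6, Delta 2. Delta has the fewest and is eliminated.
Round 3: Granite 12, Harbor 12, Juno 11, Beacon 6. Beacon has the fewest and is eliminated.
Round 4: Harbor 18, Granite 12, Juno 11. Juno has the fewest and is eliminated.
Round 5: Granite 23, Harbor 18. Granite has a majority.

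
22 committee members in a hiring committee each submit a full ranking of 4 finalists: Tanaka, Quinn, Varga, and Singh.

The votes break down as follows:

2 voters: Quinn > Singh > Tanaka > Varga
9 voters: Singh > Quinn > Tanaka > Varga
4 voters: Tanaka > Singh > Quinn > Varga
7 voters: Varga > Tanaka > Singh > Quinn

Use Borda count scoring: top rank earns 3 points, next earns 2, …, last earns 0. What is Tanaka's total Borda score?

Borda scores:
  Tanaka: 2·1 + 9·1 + 4·3 + 7·2 = 37
  Quinn: 2·3 + 9·2 + 4·1 + 7·0 = 28
  Varga: 2·0 + 9·0 + 4·0 + 7·3 = 21
  Singh: 2·2 + 9·3 + 4·2 + 7·1 = 46

37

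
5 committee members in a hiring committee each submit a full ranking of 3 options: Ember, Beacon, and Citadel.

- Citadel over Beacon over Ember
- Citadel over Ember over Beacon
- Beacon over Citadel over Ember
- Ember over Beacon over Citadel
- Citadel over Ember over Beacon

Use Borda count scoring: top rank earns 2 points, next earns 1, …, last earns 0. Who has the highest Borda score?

Borda scores:
  Ember: 0 + 1 + 0 + 2 + 1 = 4
  Beacon: 1 + 0 + 2 + 1 + 0 = 4
  Citadel: 2 + 2 + 1 + 0 + 2 = 7
Citadel has the highest total.

Citadel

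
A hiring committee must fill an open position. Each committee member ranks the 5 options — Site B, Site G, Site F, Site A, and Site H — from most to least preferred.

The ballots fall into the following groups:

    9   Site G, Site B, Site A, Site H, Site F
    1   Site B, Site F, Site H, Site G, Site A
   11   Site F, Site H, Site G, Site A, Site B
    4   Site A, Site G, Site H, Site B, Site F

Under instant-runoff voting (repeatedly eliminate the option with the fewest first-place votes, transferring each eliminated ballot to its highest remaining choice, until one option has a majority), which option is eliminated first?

Round 1: Site F 11, Site G 9, Site A 4, Site B 1, Site H 0. Site H has the fewest and is eliminated.
Round 2: Site F 11, Site G 9, Site A 4, Site B 1. Site B has the fewest and is eliminated.
Round 3: Site F 12, Site G 9, Site A 4. Site A has the fewest and is eliminated.
Round 4: Site G 13, Site F 12. Site G has a majority.

Site H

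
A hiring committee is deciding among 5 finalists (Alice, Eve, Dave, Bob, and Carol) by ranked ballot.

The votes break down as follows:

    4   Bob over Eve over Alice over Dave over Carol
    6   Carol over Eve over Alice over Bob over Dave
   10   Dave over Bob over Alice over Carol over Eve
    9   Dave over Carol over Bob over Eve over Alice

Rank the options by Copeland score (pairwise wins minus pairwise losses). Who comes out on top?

Dave

Pairwise results:
  Alice vs Eve: Eve wins 19–10.
  Alice vs Dave: Dave wins 19–10.
  Alice vs Bob: Bob wins 23–6.
  Alice vs Carol: Carol wins 15–14.
  Eve vs Dave: Dave wins 19–10.
  Eve vs Bob: Bob wins 23–6.
  Eve vs Carol: Carol wins 25–4.
  Dave vs Bob: Dave wins 19–10.
  Dave vs Carol: Dave wins 23–6.
  Bob vs Carol: Carol wins 15–14.
Copeland scores (wins − losses):
  Alice: 0 − 4 = -4
  Eve: 1 − 3 = -2
  Dave: 4 − 0 = 4
  Bob: 2 − 2 = 0
  Carol: 3 − 1 = 2
Dave has the best Copeland score.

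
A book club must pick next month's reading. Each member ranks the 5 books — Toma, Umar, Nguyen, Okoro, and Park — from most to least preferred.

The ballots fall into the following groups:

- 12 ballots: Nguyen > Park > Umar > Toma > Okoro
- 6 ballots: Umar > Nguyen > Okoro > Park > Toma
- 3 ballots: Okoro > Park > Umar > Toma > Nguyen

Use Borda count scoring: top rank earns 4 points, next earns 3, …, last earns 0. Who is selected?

Borda scores:
  Toma: 12·1 + 6·0 + 3·1 = 15
  Umar: 12·2 + 6·4 + 3·2 = 54
  Nguyen: 12·4 + 6·3 + 3·0 = 66
  Okoro: 12·0 + 6·2 + 3·4 = 24
  Park: 12·3 + 6·1 + 3·3 = 51
Nguyen has the highest total.

Nguyen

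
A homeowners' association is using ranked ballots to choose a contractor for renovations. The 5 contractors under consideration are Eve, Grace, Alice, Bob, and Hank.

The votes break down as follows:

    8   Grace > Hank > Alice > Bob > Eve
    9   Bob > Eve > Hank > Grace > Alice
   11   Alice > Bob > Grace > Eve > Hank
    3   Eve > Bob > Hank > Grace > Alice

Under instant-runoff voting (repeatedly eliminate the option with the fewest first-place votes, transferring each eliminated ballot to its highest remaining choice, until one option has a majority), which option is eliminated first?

Hank

Round 1: Alice 11, Bob 9, Grace 8, Eve 3, Hank 0. Hank has the fewest and is eliminated.
Round 2: Alice 11, Bob 9, Grace 8, Eve 3. Eve has the fewest and is eliminated.
Round 3: Bob 12, Alice 11, Grace 8. Grace has the fewest and is eliminated.
Round 4: Alice 19, Bob 12. Alice has a majority.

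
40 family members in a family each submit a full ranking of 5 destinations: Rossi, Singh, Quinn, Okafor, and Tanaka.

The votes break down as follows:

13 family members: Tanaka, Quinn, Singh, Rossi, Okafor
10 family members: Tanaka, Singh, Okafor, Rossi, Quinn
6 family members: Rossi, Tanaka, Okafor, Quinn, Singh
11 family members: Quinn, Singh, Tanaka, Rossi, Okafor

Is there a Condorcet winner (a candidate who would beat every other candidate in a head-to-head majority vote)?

Yes

Head-to-head results (40 voters total):
Rossi vs Singh: Singh wins 34–6.
Rossi vs Quinn: Quinn wins 24–16.
Rossi vs Okafor: Rossi wins 30–10.
Rossi vs Tanaka: Tanaka wins 34–6.
Singh vs Quinn: Quinn wins 30–10.
Singh vs Okafor: Singh wins 34–6.
Singh vs Tanaka: Tanaka wins 29–11.
Quinn vs Okafor: Quinn wins 24–16.
Quinn vs Tanaka: Tanaka wins 29–11.
Okafor vs Tanaka: Tanaka wins 40–0.
Tanaka beats each rival — Rossi (34–6), Singh (29–11), Quinn (29–11), Okafor (40–0) — so Tanaka is the Condorcet winner.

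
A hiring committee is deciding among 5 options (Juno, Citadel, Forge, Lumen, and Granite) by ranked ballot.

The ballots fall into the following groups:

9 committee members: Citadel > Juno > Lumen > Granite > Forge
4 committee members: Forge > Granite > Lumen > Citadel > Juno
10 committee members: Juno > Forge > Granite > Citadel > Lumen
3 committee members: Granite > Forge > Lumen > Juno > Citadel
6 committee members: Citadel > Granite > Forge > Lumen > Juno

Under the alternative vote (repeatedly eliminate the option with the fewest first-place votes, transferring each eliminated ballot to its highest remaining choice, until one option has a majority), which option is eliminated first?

Lumen

Round 1: Citadel 15, Juno 10, Forge 4, Granite 3, Lumen 0. Lumen has the fewest and is eliminated.
Round 2: Citadel 15, Juno 10, Forge 4, Granite 3. Granite has the fewest and is eliminated.
Round 3: Citadel 15, Juno 10, Forge 7. Forge has the fewest and is eliminated.
Round 4: Citadel 19, Juno 13. Citadel has a majority.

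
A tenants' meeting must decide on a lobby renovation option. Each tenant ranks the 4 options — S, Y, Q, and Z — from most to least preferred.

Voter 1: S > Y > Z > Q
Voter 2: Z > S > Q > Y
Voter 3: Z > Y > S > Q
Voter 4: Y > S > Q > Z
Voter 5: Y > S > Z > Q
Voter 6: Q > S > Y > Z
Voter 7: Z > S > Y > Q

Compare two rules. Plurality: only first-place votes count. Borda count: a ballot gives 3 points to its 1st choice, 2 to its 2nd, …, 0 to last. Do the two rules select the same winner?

No

Plurality first-place counts: S 1, Y 2, Q 1, Z 3 → Z.
Borda totals: S 14, Y 12, Q 5, Z 11 → S.
The two rules disagree: plurality picks Z, Borda picks S.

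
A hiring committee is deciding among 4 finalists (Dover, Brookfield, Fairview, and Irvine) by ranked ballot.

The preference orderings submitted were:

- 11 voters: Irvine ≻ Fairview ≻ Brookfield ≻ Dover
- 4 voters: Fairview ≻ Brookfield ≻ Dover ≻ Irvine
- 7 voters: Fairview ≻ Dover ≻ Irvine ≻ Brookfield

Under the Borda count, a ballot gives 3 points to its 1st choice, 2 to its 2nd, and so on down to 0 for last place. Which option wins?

Fairview

Borda scores:
  Dover: 11·0 + 4·1 + 7·2 = 18
  Brookfield: 11·1 + 4·2 + 7·0 = 19
  Fairview: 11·2 + 4·3 + 7·3 = 55
  Irvine: 11·3 + 4·0 + 7·1 = 40
Fairview has the highest total.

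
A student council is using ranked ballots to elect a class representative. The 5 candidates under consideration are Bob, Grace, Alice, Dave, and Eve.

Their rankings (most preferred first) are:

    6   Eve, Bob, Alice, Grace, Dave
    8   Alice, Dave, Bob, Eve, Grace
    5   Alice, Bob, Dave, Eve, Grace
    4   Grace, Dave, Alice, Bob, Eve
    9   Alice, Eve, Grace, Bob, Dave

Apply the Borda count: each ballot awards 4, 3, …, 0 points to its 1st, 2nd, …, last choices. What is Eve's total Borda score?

Borda scores:
  Bob: 6·3 + 8·2 + 5·3 + 4·1 + 9·1 = 62
  Grace: 6·1 + 8·0 + 5·0 + 4·4 + 9·2 = 40
  Alice: 6·2 + 8·4 + 5·4 + 4·2 + 9·4 = 108
  Dave: 6·0 + 8·3 + 5·2 + 4·3 + 9·0 = 46
  Eve: 6·4 + 8·1 + 5·1 + 4·0 + 9·3 = 64

64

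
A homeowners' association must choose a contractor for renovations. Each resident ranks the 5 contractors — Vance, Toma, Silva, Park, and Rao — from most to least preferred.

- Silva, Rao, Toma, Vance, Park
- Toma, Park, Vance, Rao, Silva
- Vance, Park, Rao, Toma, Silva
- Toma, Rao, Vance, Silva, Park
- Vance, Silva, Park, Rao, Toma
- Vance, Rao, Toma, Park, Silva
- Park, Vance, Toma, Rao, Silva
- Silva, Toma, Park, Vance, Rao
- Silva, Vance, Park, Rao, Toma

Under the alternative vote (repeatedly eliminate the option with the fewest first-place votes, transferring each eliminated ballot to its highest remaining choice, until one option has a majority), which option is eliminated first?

Round 1: Vance 3, Silva 3, Toma 2, Park 1, Rao 0. Rao has the fewest and is eliminated.
Round 2: Vance 3, Silva 3, Toma 2, Park 1. Park has the fewest and is eliminated.
Round 3: Vance 4, Silva 3, Toma 2. Toma has the fewest and is eliminated.
Round 4: Vance 6, Silva 3. Vance has a majority.

Rao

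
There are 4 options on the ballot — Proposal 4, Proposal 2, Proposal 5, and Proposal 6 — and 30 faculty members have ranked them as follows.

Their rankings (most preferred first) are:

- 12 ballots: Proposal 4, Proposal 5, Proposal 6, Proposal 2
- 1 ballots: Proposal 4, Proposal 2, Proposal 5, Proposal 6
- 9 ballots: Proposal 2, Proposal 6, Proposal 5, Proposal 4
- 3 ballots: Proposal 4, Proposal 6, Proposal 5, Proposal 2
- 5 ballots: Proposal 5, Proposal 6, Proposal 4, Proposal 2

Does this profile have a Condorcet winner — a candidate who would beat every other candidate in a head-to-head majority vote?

Yes

Head-to-head results (30 voters total):
Proposal 4 vs Proposal 2: Proposal 4 wins 21–9.
Proposal 4 vs Proposal 5: Proposal 4 wins 16–14.
Proposal 4 vs Proposal 6: Proposal 4 wins 16–14.
Proposal 2 vs Proposal 5: Proposal 5 wins 20–10.
Proposal 2 vs Proposal 6: Proposal 6 wins 20–10.
Proposal 5 vs Proposal 6: Proposal 5 wins 18–12.
Proposal 4 beats each rival — Proposal 2 (21–9), Proposal 5 (16–14), Proposal 6 (16–14) — so Proposal 4 is the Condorcet winner.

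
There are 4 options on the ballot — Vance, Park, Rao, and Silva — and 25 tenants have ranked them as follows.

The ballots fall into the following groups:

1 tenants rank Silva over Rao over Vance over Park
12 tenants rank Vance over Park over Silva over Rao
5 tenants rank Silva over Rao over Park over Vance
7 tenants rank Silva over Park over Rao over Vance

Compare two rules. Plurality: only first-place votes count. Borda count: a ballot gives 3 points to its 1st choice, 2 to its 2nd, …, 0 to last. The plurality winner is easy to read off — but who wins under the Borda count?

Plurality first-place counts: Vance 12, Park 0, Rao 0, Silva 13 → Silva.
Borda totals: Vance 37, Park 43, Rao 19, Silva 51 → Silva.

Silva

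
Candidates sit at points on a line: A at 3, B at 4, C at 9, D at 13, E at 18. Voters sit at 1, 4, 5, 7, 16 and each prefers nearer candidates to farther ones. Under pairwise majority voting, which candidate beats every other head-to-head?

With single-peaked preferences on a line, the Condorcet winner is the candidate closest to the median voter.
The median voter (position 5) is closest to B at 4.
Check: B vs A — voters closer to B: 4 of 5.

B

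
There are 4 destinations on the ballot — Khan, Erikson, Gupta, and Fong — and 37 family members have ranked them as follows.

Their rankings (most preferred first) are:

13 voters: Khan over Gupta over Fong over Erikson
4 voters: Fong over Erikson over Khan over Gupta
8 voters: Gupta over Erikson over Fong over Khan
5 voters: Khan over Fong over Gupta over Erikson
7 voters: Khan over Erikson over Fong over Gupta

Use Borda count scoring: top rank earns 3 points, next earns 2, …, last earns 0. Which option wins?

Khan

Borda scores:
  Khan: 13·3 + 4·1 + 8·0 + 5·3 + 7·3 = 79
  Erikson: 13·0 + 4·2 + 8·2 + 5·0 + 7·2 = 38
  Gupta: 13·2 + 4·0 + 8·3 + 5·1 + 7·0 = 55
  Fong: 13·1 + 4·3 + 8·1 + 5·2 + 7·1 = 50
Khan has the highest total.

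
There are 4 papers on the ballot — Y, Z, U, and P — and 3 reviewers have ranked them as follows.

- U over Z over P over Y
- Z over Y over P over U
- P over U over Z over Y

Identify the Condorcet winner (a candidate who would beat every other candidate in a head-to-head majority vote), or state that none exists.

Head-to-head results (3 voters total):
Y vs Z: Z wins 3–0.
Y vs U: U wins 2–1.
Y vs P: P wins 2–1.
Z vs U: U wins 2–1.
Z vs P: Z wins 2–1.
U vs P: P wins 2–1.
No candidate beats all others: Z beats P beats U beats Z, a majority cycle.

No Condorcet winner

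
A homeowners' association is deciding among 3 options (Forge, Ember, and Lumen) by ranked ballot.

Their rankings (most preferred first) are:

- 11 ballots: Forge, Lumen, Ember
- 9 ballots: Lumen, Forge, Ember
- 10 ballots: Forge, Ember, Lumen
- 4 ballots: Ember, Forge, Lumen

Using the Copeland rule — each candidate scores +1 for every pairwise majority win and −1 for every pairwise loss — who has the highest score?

Pairwise results:
  Forge vs Ember: Forge wins 30–4.
  Forge vs Lumen: Forge wins 25–9.
  Ember vs Lumen: Lumen wins 20–14.
Copeland scores (wins − losses):
  Forge: 2 − 0 = 2
  Ember: 0 − 2 = -2
  Lumen: 1 − 1 = 0
Forge has the best Copeland score.

Forge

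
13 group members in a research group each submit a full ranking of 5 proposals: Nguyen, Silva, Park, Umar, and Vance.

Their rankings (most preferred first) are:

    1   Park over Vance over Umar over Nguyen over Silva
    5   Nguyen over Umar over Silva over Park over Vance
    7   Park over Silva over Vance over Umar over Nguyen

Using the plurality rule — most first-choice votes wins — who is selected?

First-place vote totals:
  Nguyen: 5
  Silva: 0
  Park: 8
  Umar: 0
  Vance: 0
Park has the most first-place votes.

Park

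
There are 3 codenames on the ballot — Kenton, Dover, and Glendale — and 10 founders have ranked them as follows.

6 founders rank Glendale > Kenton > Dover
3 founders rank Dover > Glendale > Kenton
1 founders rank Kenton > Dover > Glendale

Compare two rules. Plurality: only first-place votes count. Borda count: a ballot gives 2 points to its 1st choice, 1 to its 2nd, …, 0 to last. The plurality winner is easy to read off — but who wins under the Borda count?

Plurality first-place counts: Kenton 1, Dover 3, Glendale 6 → Glendale.
Borda totals: Kenton 8, Dover 7, Glendale 15 → Glendale.

Glendale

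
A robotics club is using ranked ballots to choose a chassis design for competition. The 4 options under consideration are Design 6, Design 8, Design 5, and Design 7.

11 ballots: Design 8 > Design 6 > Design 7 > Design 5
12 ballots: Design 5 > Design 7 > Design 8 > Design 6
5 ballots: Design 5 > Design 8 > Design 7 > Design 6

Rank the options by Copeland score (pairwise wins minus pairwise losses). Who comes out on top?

Pairwise results:
  Design 6 vs Design 8: Design 8 wins 28–0.
  Design 6 vs Design 5: Design 5 wins 17–11.
  Design 6 vs Design 7: Design 7 wins 17–11.
  Design 8 vs Design 5: Design 5 wins 17–11.
  Design 8 vs Design 7: Design 8 wins 16–12.
  Design 5 vs Design 7: Design 5 wins 17–11.
Copeland scores (wins − losses):
  Design 6: 0 − 3 = -3
  Design 8: 2 − 1 = 1
  Design 5: 3 − 0 = 3
  Design 7: 1 − 2 = -1
Design 5 has the best Copeland score.

Design 5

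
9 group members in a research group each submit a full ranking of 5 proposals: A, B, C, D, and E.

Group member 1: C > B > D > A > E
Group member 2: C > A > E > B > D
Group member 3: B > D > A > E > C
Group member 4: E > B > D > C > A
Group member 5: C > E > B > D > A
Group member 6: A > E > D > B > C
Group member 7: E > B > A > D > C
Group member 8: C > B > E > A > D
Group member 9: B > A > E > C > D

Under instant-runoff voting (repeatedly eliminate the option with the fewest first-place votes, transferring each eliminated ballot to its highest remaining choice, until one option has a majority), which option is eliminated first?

Round 1: C 4, B 2, E 2, A 1, D 0. D has the fewest and is eliminated.
Round 2: C 4, B 2, E 2, A 1. A has the fewest and is eliminated.
Round 3: C 4, E 3, B 2. B has the fewest and is eliminated.
Round 4: E 5, C 4. E has a majority.

D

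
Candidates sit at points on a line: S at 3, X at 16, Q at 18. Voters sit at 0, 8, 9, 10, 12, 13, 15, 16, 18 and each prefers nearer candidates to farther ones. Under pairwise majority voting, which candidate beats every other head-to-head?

X

With single-peaked preferences on a line, the Condorcet winner is the candidate closest to the median voter.
The median voter (position 12) is closest to X at 16.
Check: X vs S — voters closer to X: 6 of 9.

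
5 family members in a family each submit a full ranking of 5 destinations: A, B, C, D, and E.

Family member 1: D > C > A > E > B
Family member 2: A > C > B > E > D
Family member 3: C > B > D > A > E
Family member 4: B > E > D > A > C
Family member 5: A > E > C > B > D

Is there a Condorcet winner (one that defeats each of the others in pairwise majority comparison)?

No

Head-to-head results (5 voters total):
A vs B: A wins 3–2.
A vs C: A wins 3–2.
A vs D: D wins 3–2.
A vs E: A wins 4–1.
B vs C: C wins 4–1.
B vs D: B wins 4–1.
B vs E: B wins 3–2.
C vs D: C wins 3–2.
C vs E: C wins 3–2.
D vs E: E wins 3–2.
No candidate beats all others: A beats B beats D beats A, a majority cycle.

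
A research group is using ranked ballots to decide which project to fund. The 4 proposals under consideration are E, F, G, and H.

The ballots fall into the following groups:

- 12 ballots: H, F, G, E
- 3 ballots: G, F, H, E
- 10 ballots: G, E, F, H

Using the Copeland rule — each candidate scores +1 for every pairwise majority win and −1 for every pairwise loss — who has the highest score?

Pairwise results:
  E vs F: F wins 15–10.
  E vs G: G wins 25–0.
  E vs H: H wins 15–10.
  F vs G: G wins 13–12.
  F vs H: F wins 13–12.
  G vs H: G wins 13–12.
Copeland scores (wins − losses):
  E: 0 − 3 = -3
  F: 2 − 1 = 1
  G: 3 − 0 = 3
  H: 1 − 2 = -1
G has the best Copeland score.

G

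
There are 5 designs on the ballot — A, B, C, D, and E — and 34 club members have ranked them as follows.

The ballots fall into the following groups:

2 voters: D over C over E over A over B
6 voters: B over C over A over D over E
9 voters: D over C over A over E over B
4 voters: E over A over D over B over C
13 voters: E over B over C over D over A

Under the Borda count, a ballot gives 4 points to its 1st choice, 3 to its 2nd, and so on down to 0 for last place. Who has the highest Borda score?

E

Borda scores:
  A: 2·1 + 6·2 + 9·2 + 4·3 + 13·0 = 44
  B: 2·0 + 6·4 + 9·0 + 4·1 + 13·3 = 67
  C: 2·3 + 6·3 + 9·3 + 4·0 + 13·2 = 77
  D: 2·4 + 6·1 + 9·4 + 4·2 + 13·1 = 71
  E: 2·2 + 6·0 + 9·1 + 4·4 + 13·4 = 81
E has the highest total.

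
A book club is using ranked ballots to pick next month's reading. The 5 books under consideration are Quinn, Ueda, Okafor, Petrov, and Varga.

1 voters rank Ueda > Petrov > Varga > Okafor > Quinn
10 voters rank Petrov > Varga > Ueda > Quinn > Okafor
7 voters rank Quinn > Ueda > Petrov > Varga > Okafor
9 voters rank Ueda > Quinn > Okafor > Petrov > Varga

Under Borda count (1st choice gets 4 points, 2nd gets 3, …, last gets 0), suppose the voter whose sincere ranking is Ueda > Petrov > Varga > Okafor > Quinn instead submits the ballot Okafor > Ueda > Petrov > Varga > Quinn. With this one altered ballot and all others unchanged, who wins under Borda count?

Borda totals with the altered ballot: Quinn 65, Ueda 80, Okafor 22, Petrov 65, Varga 38.
The winner is unchanged: still Ueda.

Ueda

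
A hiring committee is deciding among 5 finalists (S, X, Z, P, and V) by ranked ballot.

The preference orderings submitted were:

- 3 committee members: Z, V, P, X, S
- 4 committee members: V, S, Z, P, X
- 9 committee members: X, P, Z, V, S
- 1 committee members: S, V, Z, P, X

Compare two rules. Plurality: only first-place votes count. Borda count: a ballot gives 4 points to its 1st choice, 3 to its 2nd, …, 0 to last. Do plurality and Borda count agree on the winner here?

Plurality first-place counts: S 1, X 9, Z 3, P 0, V 4 → X.
Borda totals: S 16, X 39, Z 40, P 38, V 37 → Z.
The two rules disagree: plurality picks X, Borda picks Z.

No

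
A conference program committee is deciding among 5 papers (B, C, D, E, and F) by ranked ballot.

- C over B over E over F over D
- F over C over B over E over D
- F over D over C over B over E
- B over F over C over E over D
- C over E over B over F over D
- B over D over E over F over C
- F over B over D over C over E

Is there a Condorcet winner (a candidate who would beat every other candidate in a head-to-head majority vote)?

Head-to-head results (7 voters total):
B vs C: C wins 4–3.
B vs D: B wins 6–1.
B vs E: B wins 6–1.
B vs F: B wins 4–3.
C vs D: C wins 4–3.
C vs E: C wins 6–1.
C vs F: F wins 5–2.
D vs E: E wins 4–3.
D vs F: F wins 6–1.
E vs F: F wins 4–3.
No candidate beats all others: B beats F beats C beats B, a majority cycle.

No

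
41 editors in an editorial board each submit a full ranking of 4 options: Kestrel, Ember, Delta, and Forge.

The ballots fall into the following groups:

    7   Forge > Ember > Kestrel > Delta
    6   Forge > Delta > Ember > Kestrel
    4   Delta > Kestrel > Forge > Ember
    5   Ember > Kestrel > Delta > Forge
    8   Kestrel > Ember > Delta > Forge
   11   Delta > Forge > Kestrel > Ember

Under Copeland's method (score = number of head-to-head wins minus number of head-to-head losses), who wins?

Delta

Pairwise results:
  Kestrel vs Ember: Kestrel wins 23–18.
  Kestrel vs Delta: Delta wins 21–20.
  Kestrel vs Forge: Forge wins 24–17.
  Ember vs Delta: Delta wins 21–20.
  Ember vs Forge: Forge wins 28–13.
  Delta vs Forge: Delta wins 28–13.
Copeland scores (wins − losses):
  Kestrel: 1 − 2 = -1
  Ember: 0 − 3 = -3
  Delta: 3 − 0 = 3
  Forge: 2 − 1 = 1
Delta has the best Copeland score.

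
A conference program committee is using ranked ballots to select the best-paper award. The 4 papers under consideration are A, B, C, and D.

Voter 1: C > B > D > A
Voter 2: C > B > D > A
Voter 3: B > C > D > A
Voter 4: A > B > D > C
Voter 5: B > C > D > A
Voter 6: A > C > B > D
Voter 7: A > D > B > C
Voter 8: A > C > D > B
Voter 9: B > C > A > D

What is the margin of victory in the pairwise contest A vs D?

Ballots ranking A above D: 5.
Ballots ranking D above A: 4.
A wins 5–4, a margin of 1.

1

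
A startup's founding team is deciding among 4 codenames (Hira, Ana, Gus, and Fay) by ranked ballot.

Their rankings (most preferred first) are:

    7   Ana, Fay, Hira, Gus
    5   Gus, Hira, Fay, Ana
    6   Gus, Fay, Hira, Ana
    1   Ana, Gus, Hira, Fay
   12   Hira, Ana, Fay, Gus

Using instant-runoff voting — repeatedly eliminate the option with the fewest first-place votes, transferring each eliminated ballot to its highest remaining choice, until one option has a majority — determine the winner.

Round 1: Hira 12, Gus 11, Ana 8, Fay 0. Fay has the fewest and is eliminated.
Round 2: Hira 12, Gus 11, Ana 8. Ana has the fewest and is eliminated.
Round 3: Hira 19, Gus 12. Hira has a majority.

Hira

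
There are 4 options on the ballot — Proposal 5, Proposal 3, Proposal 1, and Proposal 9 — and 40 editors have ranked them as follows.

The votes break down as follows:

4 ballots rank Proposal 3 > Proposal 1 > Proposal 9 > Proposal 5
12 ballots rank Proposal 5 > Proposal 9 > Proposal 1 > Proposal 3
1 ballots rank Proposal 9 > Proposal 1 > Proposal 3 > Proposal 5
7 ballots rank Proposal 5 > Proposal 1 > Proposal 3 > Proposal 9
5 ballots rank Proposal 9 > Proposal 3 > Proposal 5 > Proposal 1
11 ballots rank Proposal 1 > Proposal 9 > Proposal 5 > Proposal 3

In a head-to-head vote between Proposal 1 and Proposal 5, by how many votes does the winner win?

Ballots ranking Proposal 1 above Proposal 5: 4+1+11 = 16.
Ballots ranking Proposal 5 above Proposal 1: 12+7+5 = 24.
Proposal 5 wins 24–16, a margin of 8.

8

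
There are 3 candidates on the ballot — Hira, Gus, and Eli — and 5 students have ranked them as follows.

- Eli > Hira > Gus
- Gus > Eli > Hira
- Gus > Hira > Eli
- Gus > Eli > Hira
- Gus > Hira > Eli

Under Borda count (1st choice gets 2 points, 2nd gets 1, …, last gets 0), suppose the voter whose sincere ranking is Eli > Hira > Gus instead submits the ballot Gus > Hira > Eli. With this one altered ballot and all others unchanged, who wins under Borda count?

Borda totals with the altered ballot: Hira 3, Gus 10, Eli 2.
The winner is unchanged: still Gus.

Gus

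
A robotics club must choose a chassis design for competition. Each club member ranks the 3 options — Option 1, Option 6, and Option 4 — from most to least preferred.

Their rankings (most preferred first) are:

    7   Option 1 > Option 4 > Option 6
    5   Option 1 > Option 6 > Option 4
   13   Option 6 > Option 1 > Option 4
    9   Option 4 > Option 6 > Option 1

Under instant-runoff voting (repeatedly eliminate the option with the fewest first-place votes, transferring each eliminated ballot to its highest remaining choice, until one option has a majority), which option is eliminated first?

Option 4

Round 1: Option 6 13, Option 1 12, Option 4 9. Option 4 has the fewest and is eliminated.
Round 2: Option 6 22, Option 1 12. Option 6 has a majority.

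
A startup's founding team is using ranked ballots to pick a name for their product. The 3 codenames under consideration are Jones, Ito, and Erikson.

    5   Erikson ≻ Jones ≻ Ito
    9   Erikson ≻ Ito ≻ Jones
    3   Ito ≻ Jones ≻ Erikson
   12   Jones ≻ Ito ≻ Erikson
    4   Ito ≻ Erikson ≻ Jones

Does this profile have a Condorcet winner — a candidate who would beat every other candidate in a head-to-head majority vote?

No

Head-to-head results (33 voters total):
Jones vs Ito: Jones wins 17–16.
Jones vs Erikson: Erikson wins 18–15.
Ito vs Erikson: Ito wins 19–14.
No candidate beats all others: Jones beats Ito beats Erikson beats Jones, a majority cycle.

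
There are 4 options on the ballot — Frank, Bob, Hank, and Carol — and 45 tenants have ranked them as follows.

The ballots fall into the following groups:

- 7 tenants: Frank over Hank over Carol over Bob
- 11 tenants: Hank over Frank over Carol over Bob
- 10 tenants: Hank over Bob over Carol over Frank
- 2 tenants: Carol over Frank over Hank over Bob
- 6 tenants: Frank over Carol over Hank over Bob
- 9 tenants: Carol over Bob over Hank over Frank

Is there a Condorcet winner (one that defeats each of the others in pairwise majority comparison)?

Head-to-head results (45 voters total):
Frank vs Bob: Frank wins 26–19.
Frank vs Hank: Hank wins 30–15.
Frank vs Carol: Frank wins 24–21.
Bob vs Hank: Hank wins 36–9.
Bob vs Carol: Carol wins 35–10.
Hank vs Carol: Hank wins 28–17.
Hank beats each rival — Frank (30–15), Bob (36–9), Carol (28–17) — so Hank is the Condorcet winner.

Yes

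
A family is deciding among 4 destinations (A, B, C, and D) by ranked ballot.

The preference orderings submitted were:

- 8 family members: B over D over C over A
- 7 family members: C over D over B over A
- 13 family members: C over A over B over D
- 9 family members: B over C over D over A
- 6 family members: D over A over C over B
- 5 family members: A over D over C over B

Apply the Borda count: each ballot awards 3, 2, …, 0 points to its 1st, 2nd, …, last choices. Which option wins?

C

Borda scores:
  A: 8·0 + 7·0 + 13·2 + 9·0 + 6·2 + 5·3 = 53
  B: 8·3 + 7·1 + 13·1 + 9·3 + 6·0 + 5·0 = 71
  C: 8·1 + 7·3 + 13·3 + 9·2 + 6·1 + 5·1 = 97
  D: 8·2 + 7·2 + 13·0 + 9·1 + 6·3 + 5·2 = 67
C has the highest total.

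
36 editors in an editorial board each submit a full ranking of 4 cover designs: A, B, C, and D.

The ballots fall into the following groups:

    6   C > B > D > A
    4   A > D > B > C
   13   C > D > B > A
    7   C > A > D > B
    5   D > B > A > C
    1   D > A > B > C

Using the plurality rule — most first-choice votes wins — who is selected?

First-place vote totals:
  A: 4
  B: 0
  C: 26
  D: 6
C has the most first-place votes.

C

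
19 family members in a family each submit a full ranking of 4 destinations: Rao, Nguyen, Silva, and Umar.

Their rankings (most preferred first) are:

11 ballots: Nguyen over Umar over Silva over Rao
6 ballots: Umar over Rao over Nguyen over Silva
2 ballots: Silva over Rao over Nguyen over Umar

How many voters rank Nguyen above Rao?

11

Ballots ranking Nguyen above Rao: 11.
Ballots ranking Rao above Nguyen: 6+2 = 8.
So 11 of 19 voters prefer Nguyen to Rao.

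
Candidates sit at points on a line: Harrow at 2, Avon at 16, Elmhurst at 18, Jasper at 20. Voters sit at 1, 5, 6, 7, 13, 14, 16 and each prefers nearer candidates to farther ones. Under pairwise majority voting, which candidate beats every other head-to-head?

With single-peaked preferences on a line, the Condorcet winner is the candidate closest to the median voter.
The median voter (position 7) is closest to Harrow at 2.
Check: Harrow vs Jasper — voters closer to Harrow: 4 of 7.

Harrow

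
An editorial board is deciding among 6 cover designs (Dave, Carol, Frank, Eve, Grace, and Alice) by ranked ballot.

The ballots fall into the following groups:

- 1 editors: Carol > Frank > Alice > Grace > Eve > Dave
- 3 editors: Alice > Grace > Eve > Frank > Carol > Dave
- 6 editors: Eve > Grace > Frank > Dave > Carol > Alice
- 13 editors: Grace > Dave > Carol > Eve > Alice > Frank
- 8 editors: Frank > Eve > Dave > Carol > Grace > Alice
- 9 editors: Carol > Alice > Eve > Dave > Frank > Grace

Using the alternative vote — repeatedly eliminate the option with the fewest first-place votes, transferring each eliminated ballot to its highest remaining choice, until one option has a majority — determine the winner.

Round 1: Grace 13, Carol 10, Frank 8, Eve 6, Alice 3, Dave 0. Dave has the fewest and is eliminated.
Round 2: Grace 13, Carol 10, Frank 8, Eve 6, Alice 3. Alice has the fewest and is eliminated.
Round 3: Grace 16, Carol 10, Frank 8, Eve 6. Eve has the fewest and is eliminated.
Round 4: Grace 22, Carol 10, Frank 8. Grace has a majority.

Grace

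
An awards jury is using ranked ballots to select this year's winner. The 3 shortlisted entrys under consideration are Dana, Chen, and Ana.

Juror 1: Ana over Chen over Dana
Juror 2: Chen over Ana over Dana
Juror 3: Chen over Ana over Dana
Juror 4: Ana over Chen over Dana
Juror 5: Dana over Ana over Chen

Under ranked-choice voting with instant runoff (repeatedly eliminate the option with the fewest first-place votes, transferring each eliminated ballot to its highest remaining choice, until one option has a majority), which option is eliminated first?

Round 1: Chen 2, Ana 2, Dana 1. Dana has the fewest and is eliminated.
Round 2: Ana 3, Chen 2. Ana has a majority.

Dana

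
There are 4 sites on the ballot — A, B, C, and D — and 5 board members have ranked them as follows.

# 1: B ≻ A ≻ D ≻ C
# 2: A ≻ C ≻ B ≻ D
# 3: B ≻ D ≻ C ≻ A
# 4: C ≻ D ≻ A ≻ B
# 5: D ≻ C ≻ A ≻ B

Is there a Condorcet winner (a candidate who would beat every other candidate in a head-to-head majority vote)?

No

Head-to-head results (5 voters total):
A vs B: A wins 3–2.
A vs C: C wins 3–2.
A vs D: D wins 3–2.
B vs C: C wins 3–2.
B vs D: B wins 3–2.
C vs D: D wins 3–2.
No candidate beats all others: A beats B beats D beats A, a majority cycle.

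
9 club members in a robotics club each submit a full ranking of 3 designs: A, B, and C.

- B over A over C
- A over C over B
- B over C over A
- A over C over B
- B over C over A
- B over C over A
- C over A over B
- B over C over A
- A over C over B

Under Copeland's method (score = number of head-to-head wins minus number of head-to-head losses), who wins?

Pairwise results:
  A vs B: B wins 5–4.
  A vs C: C wins 5–4.
  B vs C: B wins 5–4.
Copeland scores (wins − losses):
  A: 0 − 2 = -2
  B: 2 − 0 = 2
  C: 1 − 1 = 0
B has the best Copeland score.

B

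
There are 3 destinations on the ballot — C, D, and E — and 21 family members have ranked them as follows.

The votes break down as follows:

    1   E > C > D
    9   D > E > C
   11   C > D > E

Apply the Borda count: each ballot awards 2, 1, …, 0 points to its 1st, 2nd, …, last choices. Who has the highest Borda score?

D

Borda scores:
  C: 1 + 9·0 + 11·2 = 23
  D: 0 + 9·2 + 11·1 = 29
  E: 2 + 9·1 + 11·0 = 11
D has the highest total.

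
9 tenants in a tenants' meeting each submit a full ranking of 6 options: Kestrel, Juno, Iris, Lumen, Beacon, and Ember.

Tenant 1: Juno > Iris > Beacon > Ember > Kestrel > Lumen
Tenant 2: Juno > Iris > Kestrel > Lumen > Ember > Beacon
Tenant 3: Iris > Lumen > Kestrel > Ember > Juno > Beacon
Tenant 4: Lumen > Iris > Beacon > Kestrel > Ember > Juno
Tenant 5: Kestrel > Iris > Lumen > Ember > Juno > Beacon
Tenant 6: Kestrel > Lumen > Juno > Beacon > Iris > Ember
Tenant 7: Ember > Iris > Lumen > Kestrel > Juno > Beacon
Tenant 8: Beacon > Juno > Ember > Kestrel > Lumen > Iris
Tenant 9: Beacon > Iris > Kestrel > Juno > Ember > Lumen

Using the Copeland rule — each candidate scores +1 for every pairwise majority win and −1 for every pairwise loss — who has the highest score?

Iris

Pairwise results:
  Kestrel vs Juno: Kestrel wins 6–3.
  Kestrel vs Iris: Iris wins 6–3.
  Kestrel vs Lumen: Kestrel wins 6–3.
  Kestrel vs Beacon: Kestrel wins 5–4.
  Kestrel vs Ember: Kestrel wins 6–3.
  Juno vs Iris: Iris wins 5–4.
  Juno vs Lumen: Lumen wins 5–4.
  Juno vs Beacon: Juno wins 6–3.
  Juno vs Ember: Juno wins 5–4.
  Iris vs Lumen: Iris wins 6–3.
  Iris vs Beacon: Iris wins 6–3.
  Iris vs Ember: Iris wins 7–2.
  Lumen vs Beacon: Lumen wins 6–3.
  Lumen vs Ember: Lumen wins 5–4.
  Beacon vs Ember: Beacon wins 5–4.
Copeland scores (wins − losses):
  Kestrel: 4 − 1 = 3
  Juno: 2 − 3 = -1
  Iris: 5 − 0 = 5
  Lumen: 3 − 2 = 1
  Beacon: 1 − 4 = -3
  Ember: 0 − 5 = -5
Iris has the best Copeland score.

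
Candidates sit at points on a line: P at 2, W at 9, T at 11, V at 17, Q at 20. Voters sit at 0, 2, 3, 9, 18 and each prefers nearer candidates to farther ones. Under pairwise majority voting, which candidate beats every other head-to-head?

P

With single-peaked preferences on a line, the Condorcet winner is the candidate closest to the median voter.
The median voter (position 3) is closest to P at 2.
Check: P vs V — voters closer to P: 4 of 5.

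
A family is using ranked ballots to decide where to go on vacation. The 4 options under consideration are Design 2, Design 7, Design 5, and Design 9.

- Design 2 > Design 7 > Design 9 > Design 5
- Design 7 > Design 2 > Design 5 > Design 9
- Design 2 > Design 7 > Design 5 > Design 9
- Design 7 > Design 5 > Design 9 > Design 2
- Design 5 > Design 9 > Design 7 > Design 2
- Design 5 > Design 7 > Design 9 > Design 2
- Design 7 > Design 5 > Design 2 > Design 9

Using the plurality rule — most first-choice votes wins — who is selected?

First-place vote totals:
  Design 2: 2
  Design 7: 3
  Design 5: 2
  Design 9: 0
Design 7 has the most first-place votes.

Design 7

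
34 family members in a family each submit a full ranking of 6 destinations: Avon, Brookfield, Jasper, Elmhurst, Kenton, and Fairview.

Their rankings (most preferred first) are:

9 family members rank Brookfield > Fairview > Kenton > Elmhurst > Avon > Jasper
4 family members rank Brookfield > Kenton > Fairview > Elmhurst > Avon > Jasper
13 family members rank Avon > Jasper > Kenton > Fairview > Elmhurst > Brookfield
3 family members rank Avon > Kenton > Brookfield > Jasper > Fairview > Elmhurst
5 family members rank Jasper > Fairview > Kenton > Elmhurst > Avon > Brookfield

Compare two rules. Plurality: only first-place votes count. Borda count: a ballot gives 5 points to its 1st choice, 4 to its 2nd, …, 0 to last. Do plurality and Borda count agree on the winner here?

No

Plurality first-place counts: Avon 16, Brookfield 13, Jasper 5, Elmhurst 0, Kenton 0, Fairview 0 → Avon.
Borda totals: Avon 98, Brookfield 74, Jasper 83, Elmhurst 49, Kenton 109, Fairview 97 → Kenton.
The two rules disagree: plurality picks Avon, Borda picks Kenton.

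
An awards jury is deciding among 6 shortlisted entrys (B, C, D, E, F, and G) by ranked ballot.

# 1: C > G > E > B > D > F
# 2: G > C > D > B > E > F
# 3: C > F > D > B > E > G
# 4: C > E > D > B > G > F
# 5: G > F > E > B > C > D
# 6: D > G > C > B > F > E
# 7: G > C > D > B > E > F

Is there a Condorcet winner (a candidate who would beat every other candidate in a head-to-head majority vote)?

Yes

Head-to-head results (7 voters total):
B vs C: C wins 6–1.
B vs D: D wins 5–2.
B vs E: B wins 4–3.
B vs F: B wins 5–2.
B vs G: G wins 5–2.
C vs D: C wins 6–1.
C vs E: C wins 6–1.
C vs F: C wins 6–1.
C vs G: G wins 4–3.
D vs E: D wins 4–3.
D vs F: D wins 5–2.
D vs G: G wins 4–3.
E vs F: E wins 4–3.
E vs G: G wins 5–2.
F vs G: G wins 6–1.
G beats each rival — B (5–2), C (4–3), D (4–3), E (5–2), F (6–1) — so G is the Condorcet winner.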